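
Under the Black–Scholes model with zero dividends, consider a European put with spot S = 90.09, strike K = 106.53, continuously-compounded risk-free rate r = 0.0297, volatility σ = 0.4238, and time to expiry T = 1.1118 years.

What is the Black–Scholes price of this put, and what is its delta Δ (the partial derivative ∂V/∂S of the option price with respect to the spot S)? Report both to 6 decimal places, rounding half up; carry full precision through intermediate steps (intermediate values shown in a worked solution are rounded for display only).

price = 24.319875
Δ = -0.530996

σ√T = 0.4238·√1.1118 = 0.446863
d₁ = (ln(S/K) + (r+σ²/2)T) / (σ√T) = (ln(90.09/106.53) + (0.0297+0.4238²/2)·1.1118) / 0.446863 = (-0.167617 + 0.132864) / 0.446863 = -0.077773
d₂ = d₁ − σ√T = -0.077773 − 0.446863 = -0.524636
e^{−rT} = e^{−0.0297·1.1118} = 0.967519
N(−d₁) = 0.530996,  N(−d₂) = 0.700082
Put price V = K·e^{−rT}·N(−d₂) − S·N(−d₁) = 72.157270 − 47.837395 = 24.319875
Δ = −N(−d₁) = -0.530996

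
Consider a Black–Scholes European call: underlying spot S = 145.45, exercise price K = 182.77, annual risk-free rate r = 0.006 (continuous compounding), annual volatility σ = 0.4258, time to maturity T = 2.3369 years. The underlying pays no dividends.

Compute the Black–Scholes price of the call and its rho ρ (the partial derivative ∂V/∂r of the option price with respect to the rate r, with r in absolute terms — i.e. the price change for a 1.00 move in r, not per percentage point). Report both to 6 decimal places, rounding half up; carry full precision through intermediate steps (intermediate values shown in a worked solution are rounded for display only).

σ√T = 0.4258·√2.3369 = 0.650917
d₁ = (ln(S/K) + (r+σ²/2)T) / (σ√T) = (ln(145.45/182.77) + (0.006+0.4258²/2)·2.3369) / 0.650917 = (-0.228396 + 0.225868) / 0.650917 = -0.003884
d₂ = d₁ − σ√T = -0.003884 − 0.650917 = -0.654801
e^{−rT} = e^{−0.006·2.3369} = 0.986076
N(d₁) = 0.498451,  N(d₂) = 0.256298
Call price V = S·N(d₁) − K·e^{−rT}·N(d₂) = 72.499626 − 46.191336 = 26.308290
ρ = K·T·e^{−rT}·N(d₂) = 107.944532

price = 26.308290
ρ = 107.944532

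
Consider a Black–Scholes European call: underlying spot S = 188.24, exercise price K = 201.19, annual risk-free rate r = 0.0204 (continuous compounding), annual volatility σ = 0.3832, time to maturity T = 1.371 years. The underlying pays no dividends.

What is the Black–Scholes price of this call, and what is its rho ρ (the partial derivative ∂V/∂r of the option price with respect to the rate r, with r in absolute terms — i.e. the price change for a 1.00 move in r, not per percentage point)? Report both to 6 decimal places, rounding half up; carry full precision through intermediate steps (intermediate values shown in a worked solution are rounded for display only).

price = 30.494560
ρ = 101.434115

σ√T = 0.3832·√1.371 = 0.448688
d₁ = (ln(S/K) + (r+σ²/2)T) / (σ√T) = (ln(188.24/201.19) + (0.0204+0.3832²/2)·1.371) / 0.448688 = (-0.066532 + 0.128629) / 0.448688 = 0.138396
d₂ = d₁ − σ√T = 0.138396 − 0.448688 = -0.310291
e^{−rT} = e^{−0.0204·1.371} = 0.972419
N(d₁) = 0.555036,  N(d₂) = 0.378170
Call price V = S·N(d₁) − K·e^{−rT}·N(d₂) = 104.480056 − 73.985496 = 30.494560
ρ = K·T·e^{−rT}·N(d₂) = 101.434115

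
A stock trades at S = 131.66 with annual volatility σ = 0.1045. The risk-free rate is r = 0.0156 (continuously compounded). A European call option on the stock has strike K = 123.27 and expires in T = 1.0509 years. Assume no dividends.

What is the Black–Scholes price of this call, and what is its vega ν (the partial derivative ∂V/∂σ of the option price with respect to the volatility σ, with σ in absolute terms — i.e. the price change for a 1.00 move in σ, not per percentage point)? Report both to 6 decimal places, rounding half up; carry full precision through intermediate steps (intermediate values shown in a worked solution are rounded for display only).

price = 12.114838
ν = 38.431615

σ√T = 0.1045·√1.0509 = 0.107127
d₁ = (ln(S/K) + (r+σ²/2)T) / (σ√T) = (ln(131.66/123.27) + (0.0156+0.1045²/2)·1.0509) / 0.107127 = (0.065846 + 0.022132) / 0.107127 = 0.821252
d₂ = d₁ − σ√T = 0.821252 − 0.107127 = 0.714125
e^{−rT} = e^{−0.0156·1.0509} = 0.983740
N(d₁) = 0.794249,  N(d₂) = 0.762425
Call price V = S·N(d₁) − K·e^{−rT}·N(d₂) = 104.570771 − 92.455932 = 12.114838
φ(d₁) = (1/√(2π))·e^{−d₁²/2} = 0.284744
ν = S·φ(d₁)·√T = 38.431615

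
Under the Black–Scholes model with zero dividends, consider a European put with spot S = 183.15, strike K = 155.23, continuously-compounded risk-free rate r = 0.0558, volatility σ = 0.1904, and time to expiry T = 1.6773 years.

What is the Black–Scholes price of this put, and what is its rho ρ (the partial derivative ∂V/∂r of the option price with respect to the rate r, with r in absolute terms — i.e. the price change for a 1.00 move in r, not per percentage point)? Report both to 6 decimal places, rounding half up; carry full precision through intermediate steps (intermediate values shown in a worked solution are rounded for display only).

price = 2.986363
ρ = -41.958545

σ√T = 0.1904·√1.6773 = 0.246588
d₁ = (ln(S/K) + (r+σ²/2)T) / (σ√T) = (ln(183.15/155.23) + (0.0558+0.1904²/2)·1.6773) / 0.246588 = (0.165398 + 0.123996) / 0.246588 = 1.173591
d₂ = d₁ − σ√T = 1.173591 − 0.246588 = 0.927003
e^{−rT} = e^{−0.0558·1.6773} = 0.910653
N(−d₁) = 0.120279,  N(−d₂) = 0.176962
Put price V = K·e^{−rT}·N(−d₂) − S·N(−d₁) = 25.015528 − 22.029165 = 2.986363
ρ = −K·T·e^{−rT}·N(−d₂) = -41.958545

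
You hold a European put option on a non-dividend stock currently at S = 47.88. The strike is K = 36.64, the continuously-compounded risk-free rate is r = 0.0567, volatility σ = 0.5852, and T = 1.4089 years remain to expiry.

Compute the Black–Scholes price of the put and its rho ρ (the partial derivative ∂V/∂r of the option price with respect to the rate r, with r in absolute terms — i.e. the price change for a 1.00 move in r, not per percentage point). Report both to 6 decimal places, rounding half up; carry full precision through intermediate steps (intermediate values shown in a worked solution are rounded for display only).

price = 5.360885
ρ = -20.933809

σ√T = 0.5852·√1.4089 = 0.694615
d₁ = (ln(S/K) + (r+σ²/2)T) / (σ√T) = (ln(47.88/36.64) + (0.0567+0.5852²/2)·1.4089) / 0.694615 = (0.267557 + 0.321130) / 0.694615 = 0.847501
d₂ = d₁ − σ√T = 0.847501 − 0.694615 = 0.152886
e^{−rT} = e^{−0.0567·1.4089} = 0.923223
N(−d₁) = 0.198358,  N(−d₂) = 0.439244
Put price V = K·e^{−rT}·N(−d₂) − S·N(−d₁) = 14.858265 − 9.497379 = 5.360885
ρ = −K·T·e^{−rT}·N(−d₂) = -20.933809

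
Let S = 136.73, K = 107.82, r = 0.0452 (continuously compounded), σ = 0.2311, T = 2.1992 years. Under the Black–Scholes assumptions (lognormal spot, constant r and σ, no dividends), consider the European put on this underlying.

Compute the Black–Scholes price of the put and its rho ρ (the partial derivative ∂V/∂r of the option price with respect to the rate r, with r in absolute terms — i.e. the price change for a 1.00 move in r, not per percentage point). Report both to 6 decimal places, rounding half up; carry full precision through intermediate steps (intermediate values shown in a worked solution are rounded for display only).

price = 3.374431
ρ = -44.749717

σ√T = 0.2311·√2.1992 = 0.342714
d₁ = (ln(S/K) + (r+σ²/2)T) / (σ√T) = (ln(136.73/107.82) + (0.0452+0.2311²/2)·2.1992) / 0.342714 = (0.237545 + 0.158130) / 0.342714 = 1.154534
d₂ = d₁ − σ√T = 1.154534 − 0.342714 = 0.811820
e^{−rT} = e^{−0.0452·2.1992} = 0.905377
N(−d₁) = 0.124141,  N(−d₂) = 0.208448
Put price V = K·e^{−rT}·N(−d₂) − S·N(−d₁) = 20.348180 − 16.973749 = 3.374431
ρ = −K·T·e^{−rT}·N(−d₂) = -44.749717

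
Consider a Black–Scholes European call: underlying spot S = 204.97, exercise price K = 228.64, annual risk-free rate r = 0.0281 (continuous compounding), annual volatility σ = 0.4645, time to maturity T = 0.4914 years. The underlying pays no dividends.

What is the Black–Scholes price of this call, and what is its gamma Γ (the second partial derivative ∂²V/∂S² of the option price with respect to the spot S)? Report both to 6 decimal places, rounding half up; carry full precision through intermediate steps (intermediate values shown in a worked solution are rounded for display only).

σ√T = 0.4645·√0.4914 = 0.325614
d₁ = (ln(S/K) + (r+σ²/2)T) / (σ√T) = (ln(204.97/228.64) + (0.0281+0.4645²/2)·0.4914) / 0.325614 = (-0.109285 + 0.066821) / 0.325614 = -0.130413
d₂ = d₁ − σ√T = -0.130413 − 0.325614 = -0.456028
e^{−rT} = e^{−0.0281·0.4914} = 0.986287
N(d₁) = 0.448120,  N(d₂) = 0.324185
Call price V = S·N(d₁) − K·e^{−rT}·N(d₂) = 91.851091 − 73.105212 = 18.745879
φ(d₁) = (1/√(2π))·e^{−d₁²/2} = 0.395564
Γ = φ(d₁) / (S·σ·√T) = 0.005927

price = 18.745879
Γ = 0.005927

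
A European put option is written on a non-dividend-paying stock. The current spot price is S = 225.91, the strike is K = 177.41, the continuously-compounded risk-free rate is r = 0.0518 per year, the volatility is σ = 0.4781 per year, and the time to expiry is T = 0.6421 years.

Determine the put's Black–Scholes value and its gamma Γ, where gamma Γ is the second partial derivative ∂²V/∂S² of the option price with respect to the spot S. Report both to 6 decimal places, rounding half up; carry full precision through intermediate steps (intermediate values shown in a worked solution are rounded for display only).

σ√T = 0.4781·√0.6421 = 0.383107
d₁ = (ln(S/K) + (r+σ²/2)T) / (σ√T) = (ln(225.91/177.41) + (0.0518+0.4781²/2)·0.6421) / 0.383107 = (0.241673 + 0.106646) / 0.383107 = 0.909196
d₂ = d₁ − σ√T = 0.909196 − 0.383107 = 0.526089
e^{−rT} = e^{−0.0518·0.6421} = 0.967286
N(−d₁) = 0.181623,  N(−d₂) = 0.299413
Put price V = K·e^{−rT}·N(−d₂) − S·N(−d₁) = 51.381150 − 41.030502 = 10.350648
φ(d₁) = (1/√(2π))·e^{−d₁²/2} = 0.263881
Γ = φ(d₁) / (S·σ·√T) = 0.003049

price = 10.350648
Γ = 0.003049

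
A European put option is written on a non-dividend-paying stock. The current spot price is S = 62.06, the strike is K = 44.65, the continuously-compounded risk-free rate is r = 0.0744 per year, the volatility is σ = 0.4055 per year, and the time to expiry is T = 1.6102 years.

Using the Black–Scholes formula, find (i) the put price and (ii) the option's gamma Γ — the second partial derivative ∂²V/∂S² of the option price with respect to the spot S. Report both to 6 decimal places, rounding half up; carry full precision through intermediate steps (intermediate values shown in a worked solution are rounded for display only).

σ√T = 0.4055·√1.6102 = 0.514554
d₁ = (ln(S/K) + (r+σ²/2)T) / (σ√T) = (ln(62.06/44.65) + (0.0744+0.4055²/2)·1.6102) / 0.514554 = (0.329247 + 0.252182) / 0.514554 = 1.129967
d₂ = d₁ − σ√T = 1.129967 − 0.514554 = 0.615414
e^{−rT} = e^{−0.0744·1.6102} = 0.887099
N(−d₁) = 0.129245,  N(−d₂) = 0.269141
Put price V = K·e^{−rT}·N(−d₂) − S·N(−d₁) = 10.660387 − 8.020943 = 2.639444
φ(d₁) = (1/√(2π))·e^{−d₁²/2} = 0.210693
Γ = φ(d₁) / (S·σ·√T) = 0.006598

price = 2.639444
Γ = 0.006598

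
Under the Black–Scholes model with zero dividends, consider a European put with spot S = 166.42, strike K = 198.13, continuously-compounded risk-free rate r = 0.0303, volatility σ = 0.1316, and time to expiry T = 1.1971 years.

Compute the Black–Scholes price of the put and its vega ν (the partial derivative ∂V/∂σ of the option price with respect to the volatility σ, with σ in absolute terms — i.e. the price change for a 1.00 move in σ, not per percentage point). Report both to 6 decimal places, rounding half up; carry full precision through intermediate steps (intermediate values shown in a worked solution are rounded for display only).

price = 26.958312
ν = 48.999285

σ√T = 0.1316·√1.1971 = 0.143986
d₁ = (ln(S/K) + (r+σ²/2)T) / (σ√T) = (ln(166.42/198.13) + (0.0303+0.1316²/2)·1.1971) / 0.143986 = (-0.174409 + 0.046638) / 0.143986 = -0.887380
d₂ = d₁ − σ√T = -0.887380 − 0.143986 = -1.031366
e^{−rT} = e^{−0.0303·1.1971} = 0.964378
N(−d₁) = 0.812563,  N(−d₂) = 0.848815
Put price V = K·e^{−rT}·N(−d₂) − S·N(−d₁) = 162.185008 − 135.226696 = 26.958312
φ(d₁) = (1/√(2π))·e^{−d₁²/2} = 0.269103
ν = S·φ(d₁)·√T = 48.999285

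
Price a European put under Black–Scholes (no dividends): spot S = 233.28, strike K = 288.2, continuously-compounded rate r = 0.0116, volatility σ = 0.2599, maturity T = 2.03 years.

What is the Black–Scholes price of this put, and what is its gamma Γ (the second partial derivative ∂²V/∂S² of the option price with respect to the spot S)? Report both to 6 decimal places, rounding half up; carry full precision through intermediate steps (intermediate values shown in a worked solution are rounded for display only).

σ√T = 0.2599·√2.03 = 0.370300
d₁ = (ln(S/K) + (r+σ²/2)T) / (σ√T) = (ln(233.28/288.2) + (0.0116+0.2599²/2)·2.03) / 0.370300 = (-0.211415 + 0.092109) / 0.370300 = -0.322187
d₂ = d₁ − σ√T = -0.322187 − 0.370300 = -0.692487
e^{−rT} = e^{−0.0116·2.03} = 0.976727
N(−d₁) = 0.626344,  N(−d₂) = 0.755684
Put price V = K·e^{−rT}·N(−d₂) − S·N(−d₁) = 212.719673 − 146.113641 = 66.606032
φ(d₁) = (1/√(2π))·e^{−d₁²/2} = 0.378764
Γ = φ(d₁) / (S·σ·√T) = 0.004385

price = 66.606032
Γ = 0.004385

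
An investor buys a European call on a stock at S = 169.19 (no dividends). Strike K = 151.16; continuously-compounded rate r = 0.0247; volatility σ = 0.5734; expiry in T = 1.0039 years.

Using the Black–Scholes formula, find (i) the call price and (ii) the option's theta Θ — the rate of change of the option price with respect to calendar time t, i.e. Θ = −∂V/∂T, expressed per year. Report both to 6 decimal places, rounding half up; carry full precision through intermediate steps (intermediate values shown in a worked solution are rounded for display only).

price = 47.651121
Θ = -18.565051

σ√T = 0.5734·√1.0039 = 0.574517
d₁ = (ln(S/K) + (r+σ²/2)T) / (σ√T) = (ln(169.19/151.16) + (0.0247+0.5734²/2)·1.0039) / 0.574517 = (0.112683 + 0.189831) / 0.574517 = 0.526555
d₂ = d₁ − σ√T = 0.526555 − 0.574517 = -0.047962
e^{−rT} = e^{−0.0247·1.0039} = 0.975509
N(d₁) = 0.700749,  N(d₂) = 0.480873
Call price V = S·N(d₁) − K·e^{−rT}·N(d₂) = 118.559657 − 70.908536 = 47.651121
φ(d₁) = (1/√(2π))·e^{−d₁²/2} = 0.347299
Θ = −S·φ(d₁)·σ/(2√T) − r·K·e^{−rT}·N(d₂) = −16.813611 − 1.751441 = -18.565051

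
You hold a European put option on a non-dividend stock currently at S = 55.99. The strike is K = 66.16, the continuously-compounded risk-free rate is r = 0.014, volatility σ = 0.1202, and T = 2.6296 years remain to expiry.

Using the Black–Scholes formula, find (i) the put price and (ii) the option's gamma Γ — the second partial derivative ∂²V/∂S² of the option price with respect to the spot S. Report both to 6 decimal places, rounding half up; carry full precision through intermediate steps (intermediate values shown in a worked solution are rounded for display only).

σ√T = 0.1202·√2.6296 = 0.194917
d₁ = (ln(S/K) + (r+σ²/2)T) / (σ√T) = (ln(55.99/66.16) + (0.014+0.1202²/2)·2.6296) / 0.194917 = (-0.166903 + 0.055811) / 0.194917 = -0.569947
d₂ = d₁ − σ√T = -0.569947 − 0.194917 = -0.764864
e^{−rT} = e^{−0.014·2.6296} = 0.963855
N(−d₁) = 0.715643,  N(−d₂) = 0.777824
Put price V = K·e^{−rT}·N(−d₂) − S·N(−d₁) = 49.600765 − 40.068862 = 9.531903
φ(d₁) = (1/√(2π))·e^{−d₁²/2} = 0.339135
Γ = φ(d₁) / (S·σ·√T) = 0.031075

price = 9.531903
Γ = 0.031075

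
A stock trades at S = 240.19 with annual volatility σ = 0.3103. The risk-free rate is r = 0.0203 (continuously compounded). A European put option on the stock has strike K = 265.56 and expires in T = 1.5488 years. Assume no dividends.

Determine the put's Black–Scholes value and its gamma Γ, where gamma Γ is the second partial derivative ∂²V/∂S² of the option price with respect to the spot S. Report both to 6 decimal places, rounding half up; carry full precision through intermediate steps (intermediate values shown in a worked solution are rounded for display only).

price = 47.261250
Γ = 0.004301

σ√T = 0.3103·√1.5488 = 0.386171
d₁ = (ln(S/K) + (r+σ²/2)T) / (σ√T) = (ln(240.19/265.56) + (0.0203+0.3103²/2)·1.5488) / 0.386171 = (-0.100411 + 0.106005) / 0.386171 = 0.014486
d₂ = d₁ − σ√T = 0.014486 − 0.386171 = -0.371685
e^{−rT} = e^{−0.0203·1.5488} = 0.969048
N(−d₁) = 0.494221,  N(−d₂) = 0.644936
Put price V = K·e^{−rT}·N(−d₂) − S·N(−d₁) = 165.968224 − 118.706974 = 47.261250
φ(d₁) = (1/√(2π))·e^{−d₁²/2} = 0.398900
Γ = φ(d₁) / (S·σ·√T) = 0.004301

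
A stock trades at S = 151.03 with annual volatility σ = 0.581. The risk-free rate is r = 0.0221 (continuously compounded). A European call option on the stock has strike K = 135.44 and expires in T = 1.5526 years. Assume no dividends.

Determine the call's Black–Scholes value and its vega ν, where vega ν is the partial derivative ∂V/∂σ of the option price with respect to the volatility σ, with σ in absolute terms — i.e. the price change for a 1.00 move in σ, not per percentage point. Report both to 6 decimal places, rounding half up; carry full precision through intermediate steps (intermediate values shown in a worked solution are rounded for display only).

price = 50.658338
ν = 64.185786

σ√T = 0.581·√1.5526 = 0.723946
d₁ = (ln(S/K) + (r+σ²/2)T) / (σ√T) = (ln(151.03/135.44) + (0.0221+0.581²/2)·1.5526) / 0.723946 = (0.108950 + 0.296361) / 0.723946 = 0.559864
d₂ = d₁ − σ√T = 0.559864 − 0.723946 = -0.164082
e^{−rT} = e^{−0.0221·1.5526} = 0.966270
N(d₁) = 0.712214,  N(d₂) = 0.434833
Call price V = S·N(d₁) − K·e^{−rT}·N(d₂) = 107.565647 − 56.907309 = 50.658338
φ(d₁) = (1/√(2π))·e^{−d₁²/2} = 0.341072
ν = S·φ(d₁)·√T = 64.185786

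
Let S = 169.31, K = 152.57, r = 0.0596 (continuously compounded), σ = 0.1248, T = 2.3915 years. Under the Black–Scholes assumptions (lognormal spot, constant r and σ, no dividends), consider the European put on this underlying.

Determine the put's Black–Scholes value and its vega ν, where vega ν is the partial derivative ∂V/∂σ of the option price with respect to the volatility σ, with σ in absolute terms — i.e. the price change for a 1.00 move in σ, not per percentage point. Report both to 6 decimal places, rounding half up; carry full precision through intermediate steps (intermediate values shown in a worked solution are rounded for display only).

price = 1.373531
ν = 40.617165

σ√T = 0.1248·√2.3915 = 0.192997
d₁ = (ln(S/K) + (r+σ²/2)T) / (σ√T) = (ln(169.31/152.57) + (0.0596+0.1248²/2)·2.3915) / 0.192997 = (0.104108 + 0.161157) / 0.192997 = 1.374454
d₂ = d₁ − σ√T = 1.374454 − 0.192997 = 1.181458
e^{−rT} = e^{−0.0596·2.3915} = 0.867159
N(−d₁) = 0.084650,  N(−d₂) = 0.118710
Put price V = K·e^{−rT}·N(−d₂) − S·N(−d₁) = 15.705677 − 14.332147 = 1.373531
φ(d₁) = (1/√(2π))·e^{−d₁²/2} = 0.155129
ν = S·φ(d₁)·√T = 40.617165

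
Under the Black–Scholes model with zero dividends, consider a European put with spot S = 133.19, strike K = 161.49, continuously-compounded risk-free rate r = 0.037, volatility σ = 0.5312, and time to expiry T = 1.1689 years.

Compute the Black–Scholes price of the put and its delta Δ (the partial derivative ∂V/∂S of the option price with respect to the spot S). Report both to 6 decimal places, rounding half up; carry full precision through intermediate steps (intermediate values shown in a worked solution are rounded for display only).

price = 44.322102
Δ = -0.489235

σ√T = 0.5312·√1.1689 = 0.574310
d₁ = (ln(S/K) + (r+σ²/2)T) / (σ√T) = (ln(133.19/161.49) + (0.037+0.5312²/2)·1.1689) / 0.574310 = (-0.192667 + 0.208166) / 0.574310 = 0.026987
d₂ = d₁ − σ√T = 0.026987 − 0.574310 = -0.547323
e^{−rT} = e^{−0.037·1.1689} = 0.957673
N(−d₁) = 0.489235,  N(−d₂) = 0.707922
Put price V = K·e^{−rT}·N(−d₂) − S·N(−d₁) = 109.483309 − 65.161206 = 44.322102
Δ = −N(−d₁) = -0.489235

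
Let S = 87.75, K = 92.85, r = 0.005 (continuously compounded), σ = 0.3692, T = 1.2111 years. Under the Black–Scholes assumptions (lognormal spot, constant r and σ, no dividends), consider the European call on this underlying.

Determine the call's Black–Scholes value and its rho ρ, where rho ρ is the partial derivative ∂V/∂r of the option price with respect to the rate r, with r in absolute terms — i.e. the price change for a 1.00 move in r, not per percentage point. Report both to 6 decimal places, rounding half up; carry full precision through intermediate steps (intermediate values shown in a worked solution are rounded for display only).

σ√T = 0.3692·√1.2111 = 0.406305
d₁ = (ln(S/K) + (r+σ²/2)T) / (σ√T) = (ln(87.75/92.85) + (0.005+0.3692²/2)·1.2111) / 0.406305 = (-0.056493 + 0.088597) / 0.406305 = 0.079014
d₂ = d₁ − σ√T = 0.079014 − 0.406305 = -0.327291
e^{−rT} = e^{−0.005·1.2111} = 0.993963
N(d₁) = 0.531489,  N(d₂) = 0.371724
Call price V = S·N(d₁) − K·e^{−rT}·N(d₂) = 46.638184 − 34.306210 = 12.331974
ρ = K·T·e^{−rT}·N(d₂) = 41.548251

price = 12.331974
ρ = 41.548251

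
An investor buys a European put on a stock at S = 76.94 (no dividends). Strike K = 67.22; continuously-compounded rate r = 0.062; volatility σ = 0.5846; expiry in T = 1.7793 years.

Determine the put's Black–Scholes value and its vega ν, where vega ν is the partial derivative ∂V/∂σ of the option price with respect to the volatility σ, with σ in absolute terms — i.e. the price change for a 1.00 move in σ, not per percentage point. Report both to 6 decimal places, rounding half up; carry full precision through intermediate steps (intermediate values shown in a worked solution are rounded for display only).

price = 13.397408
ν = 31.944344

σ√T = 0.5846·√1.7793 = 0.779800
d₁ = (ln(S/K) + (r+σ²/2)T) / (σ√T) = (ln(76.94/67.22) + (0.062+0.5846²/2)·1.7793) / 0.779800 = (0.135055 + 0.414361) / 0.779800 = 0.704560
d₂ = d₁ − σ√T = 0.704560 − 0.779800 = -0.075241
e^{−rT} = e^{−0.062·1.7793} = 0.895551
N(−d₁) = 0.240542,  N(−d₂) = 0.529988
Put price V = K·e^{−rT}·N(−d₂) − S·N(−d₁) = 31.904719 − 18.507310 = 13.397408
φ(d₁) = (1/√(2π))·e^{−d₁²/2} = 0.311256
ν = S·φ(d₁)·√T = 31.944344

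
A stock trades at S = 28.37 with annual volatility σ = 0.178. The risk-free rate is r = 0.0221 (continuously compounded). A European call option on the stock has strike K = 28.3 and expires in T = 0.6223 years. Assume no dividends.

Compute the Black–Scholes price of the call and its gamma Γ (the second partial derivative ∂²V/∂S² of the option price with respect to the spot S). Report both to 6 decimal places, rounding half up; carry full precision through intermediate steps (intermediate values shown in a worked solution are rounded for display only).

σ√T = 0.178·√0.6223 = 0.140417
d₁ = (ln(S/K) + (r+σ²/2)T) / (σ√T) = (ln(28.37/28.3) + (0.0221+0.178²/2)·0.6223) / 0.140417 = (0.002470 + 0.023611) / 0.140417 = 0.185745
d₂ = d₁ − σ√T = 0.185745 − 0.140417 = 0.045328
e^{−rT} = e^{−0.0221·0.6223} = 0.986341
N(d₁) = 0.573678,  N(d₂) = 0.518077
Call price V = S·N(d₁) − K·e^{−rT}·N(d₂) = 16.275233 − 14.461321 = 1.813912
φ(d₁) = (1/√(2π))·e^{−d₁²/2} = 0.392119
Γ = φ(d₁) / (S·σ·√T) = 0.098433

price = 1.813912
Γ = 0.098433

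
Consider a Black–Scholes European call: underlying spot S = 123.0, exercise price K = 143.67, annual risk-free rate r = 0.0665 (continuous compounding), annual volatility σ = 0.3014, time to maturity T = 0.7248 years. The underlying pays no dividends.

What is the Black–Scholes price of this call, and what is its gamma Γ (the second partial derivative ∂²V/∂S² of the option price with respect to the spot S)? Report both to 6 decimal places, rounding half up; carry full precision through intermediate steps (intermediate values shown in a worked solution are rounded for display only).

σ√T = 0.3014·√0.7248 = 0.256597
d₁ = (ln(S/K) + (r+σ²/2)T) / (σ√T) = (ln(123.0/143.67) + (0.0665+0.3014²/2)·0.7248) / 0.256597 = (-0.155335 + 0.081120) / 0.256597 = -0.289225
d₂ = d₁ − σ√T = -0.289225 − 0.256597 = -0.545822
e^{−rT} = e^{−0.0665·0.7248} = 0.952944
N(d₁) = 0.386205,  N(d₂) = 0.292594
Call price V = S·N(d₁) − K·e^{−rT}·N(d₂) = 47.503180 − 40.058899 = 7.444281
φ(d₁) = (1/√(2π))·e^{−d₁²/2} = 0.382600
Γ = φ(d₁) / (S·σ·√T) = 0.012122

price = 7.444281
Γ = 0.012122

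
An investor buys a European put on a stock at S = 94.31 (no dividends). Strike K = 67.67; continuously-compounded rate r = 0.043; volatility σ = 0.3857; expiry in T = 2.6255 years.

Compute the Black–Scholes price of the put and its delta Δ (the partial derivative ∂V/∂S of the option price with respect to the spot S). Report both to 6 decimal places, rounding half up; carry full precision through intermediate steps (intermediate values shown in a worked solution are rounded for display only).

σ√T = 0.3857·√2.6255 = 0.624965
d₁ = (ln(S/K) + (r+σ²/2)T) / (σ√T) = (ln(94.31/67.67) + (0.043+0.3857²/2)·2.6255) / 0.624965 = (0.331944 + 0.308187) / 0.624965 = 1.024268
d₂ = d₁ − σ√T = 1.024268 − 0.624965 = 0.399303
e^{−rT} = e^{−0.043·2.6255} = 0.893243
N(−d₁) = 0.152854,  N(−d₂) = 0.344835
Put price V = K·e^{−rT}·N(−d₂) − S·N(−d₁) = 20.843819 − 14.415702 = 6.428117
Δ = −N(−d₁) = -0.152854

price = 6.428117
Δ = -0.152854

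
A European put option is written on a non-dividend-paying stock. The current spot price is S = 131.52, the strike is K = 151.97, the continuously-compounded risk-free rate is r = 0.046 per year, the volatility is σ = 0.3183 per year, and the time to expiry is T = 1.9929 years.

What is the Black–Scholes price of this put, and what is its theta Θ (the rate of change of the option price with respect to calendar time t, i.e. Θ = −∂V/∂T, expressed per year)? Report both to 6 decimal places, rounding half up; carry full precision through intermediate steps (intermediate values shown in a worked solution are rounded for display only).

σ√T = 0.3183·√1.9929 = 0.449344
d₁ = (ln(S/K) + (r+σ²/2)T) / (σ√T) = (ln(131.52/151.97) + (0.046+0.3183²/2)·1.9929) / 0.449344 = (-0.144524 + 0.192629) / 0.449344 = 0.107055
d₂ = d₁ − σ√T = 0.107055 − 0.449344 = -0.342290
e^{−rT} = e^{−0.046·1.9929} = 0.912403
N(−d₁) = 0.457373,  N(−d₂) = 0.633934
Put price V = K·e^{−rT}·N(−d₂) − S·N(−d₁) = 87.899899 − 60.153672 = 27.746228
φ(d₁) = (1/√(2π))·e^{−d₁²/2} = 0.396663
Θ = −S·φ(d₁)·σ/(2√T) + r·K·e^{−rT}·N(−d₂) = −5.881351 + 4.043395 = -1.837956

price = 27.746228
Θ = -1.837956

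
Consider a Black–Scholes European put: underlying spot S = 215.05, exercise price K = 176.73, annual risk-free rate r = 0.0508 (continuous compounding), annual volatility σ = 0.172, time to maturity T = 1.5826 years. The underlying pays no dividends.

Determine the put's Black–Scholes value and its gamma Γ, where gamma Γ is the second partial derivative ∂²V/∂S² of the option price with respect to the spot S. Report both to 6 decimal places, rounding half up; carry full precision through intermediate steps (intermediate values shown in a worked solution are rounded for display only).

price = 1.922974
Γ = 0.003278

σ√T = 0.172·√1.5826 = 0.216378
d₁ = (ln(S/K) + (r+σ²/2)T) / (σ√T) = (ln(215.05/176.73) + (0.0508+0.172²/2)·1.5826) / 0.216378 = (0.196247 + 0.103806) / 0.216378 = 1.386706
d₂ = d₁ − σ√T = 1.386706 − 0.216378 = 1.170328
e^{−rT} = e^{−0.0508·1.5826} = 0.922751
N(−d₁) = 0.082766,  N(−d₂) = 0.120935
Put price V = K·e^{−rT}·N(−d₂) − S·N(−d₁) = 19.721740 − 17.798766 = 1.922974
φ(d₁) = (1/√(2π))·e^{−d₁²/2} = 0.152527
Γ = φ(d₁) / (S·σ·√T) = 0.003278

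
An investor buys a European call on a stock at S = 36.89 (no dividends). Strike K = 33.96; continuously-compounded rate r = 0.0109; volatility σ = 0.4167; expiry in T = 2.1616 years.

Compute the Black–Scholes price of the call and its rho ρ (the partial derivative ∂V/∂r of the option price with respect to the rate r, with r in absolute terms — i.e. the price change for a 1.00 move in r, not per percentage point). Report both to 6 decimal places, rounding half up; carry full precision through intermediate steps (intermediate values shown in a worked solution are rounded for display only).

price = 10.412554
ρ = 32.062291

σ√T = 0.4167·√2.1616 = 0.612648
d₁ = (ln(S/K) + (r+σ²/2)T) / (σ√T) = (ln(36.89/33.96) + (0.0109+0.4167²/2)·2.1616) / 0.612648 = (0.082757 + 0.211230) / 0.612648 = 0.479863
d₂ = d₁ − σ√T = 0.479863 − 0.612648 = -0.132785
e^{−rT} = e^{−0.0109·2.1616} = 0.976714
N(d₁) = 0.684338,  N(d₂) = 0.447182
Call price V = S·N(d₁) − K·e^{−rT}·N(d₂) = 25.245220 − 14.832666 = 10.412554
ρ = K·T·e^{−rT}·N(d₂) = 32.062291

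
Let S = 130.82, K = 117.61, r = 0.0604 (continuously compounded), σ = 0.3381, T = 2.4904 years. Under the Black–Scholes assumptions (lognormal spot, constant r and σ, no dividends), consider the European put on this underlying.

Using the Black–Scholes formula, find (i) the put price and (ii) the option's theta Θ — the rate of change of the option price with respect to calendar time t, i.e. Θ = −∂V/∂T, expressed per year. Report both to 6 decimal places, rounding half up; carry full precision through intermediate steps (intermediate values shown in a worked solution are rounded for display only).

price = 12.275825
Θ = -1.689310

σ√T = 0.3381·√2.4904 = 0.533556
d₁ = (ln(S/K) + (r+σ²/2)T) / (σ√T) = (ln(130.82/117.61) + (0.0604+0.3381²/2)·2.4904) / 0.533556 = (0.106448 + 0.292761) / 0.533556 = 0.748205
d₂ = d₁ − σ√T = 0.748205 − 0.533556 = 0.214650
e^{−rT} = e^{−0.0604·2.4904} = 0.860346
N(−d₁) = 0.227168,  N(−d₂) = 0.415020
Put price V = K·e^{−rT}·N(−d₂) − S·N(−d₁) = 41.993959 − 29.718134 = 12.275825
φ(d₁) = (1/√(2π))·e^{−d₁²/2} = 0.301543
Θ = −S·φ(d₁)·σ/(2√T) + r·K·e^{−rT}·N(−d₂) = −4.225745 + 2.536435 = -1.689310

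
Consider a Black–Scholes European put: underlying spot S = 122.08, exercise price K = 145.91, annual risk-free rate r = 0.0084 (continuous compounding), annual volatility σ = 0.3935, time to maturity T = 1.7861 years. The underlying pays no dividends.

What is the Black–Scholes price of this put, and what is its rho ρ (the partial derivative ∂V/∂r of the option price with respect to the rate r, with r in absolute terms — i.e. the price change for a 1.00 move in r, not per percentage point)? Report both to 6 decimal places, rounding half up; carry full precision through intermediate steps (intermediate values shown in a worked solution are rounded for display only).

price = 39.679870
ρ = -184.034141

σ√T = 0.3935·√1.7861 = 0.525893
d₁ = (ln(S/K) + (r+σ²/2)T) / (σ√T) = (ln(122.08/145.91) + (0.0084+0.3935²/2)·1.7861) / 0.525893 = (-0.178313 + 0.153285) / 0.525893 = -0.047592
d₂ = d₁ − σ√T = -0.047592 − 0.525893 = -0.573485
e^{−rT} = e^{−0.0084·1.7861} = 0.985109
N(−d₁) = 0.518979,  N(−d₂) = 0.716842
Put price V = K·e^{−rT}·N(−d₂) − S·N(−d₁) = 103.036863 − 63.356993 = 39.679870
ρ = −K·T·e^{−rT}·N(−d₂) = -184.034141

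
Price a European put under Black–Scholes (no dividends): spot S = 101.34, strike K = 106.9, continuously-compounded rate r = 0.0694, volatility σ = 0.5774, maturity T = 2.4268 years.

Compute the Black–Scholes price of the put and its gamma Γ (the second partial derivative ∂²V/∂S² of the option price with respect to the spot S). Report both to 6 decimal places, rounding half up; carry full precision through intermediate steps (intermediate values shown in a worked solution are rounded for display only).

σ√T = 0.5774·√2.4268 = 0.899485
d₁ = (ln(S/K) + (r+σ²/2)T) / (σ√T) = (ln(101.34/106.9) + (0.0694+0.5774²/2)·2.4268) / 0.899485 = (-0.053413 + 0.572956) / 0.899485 = 0.577601
d₂ = d₁ − σ√T = 0.577601 − 0.899485 = -0.321883
e^{−rT} = e^{−0.0694·2.4268} = 0.844999
N(−d₁) = 0.281767,  N(−d₂) = 0.626229
Put price V = K·e^{−rT}·N(−d₂) − S·N(−d₁) = 56.567545 − 28.554229 = 28.013316
φ(d₁) = (1/√(2π))·e^{−d₁²/2} = 0.337648
Γ = φ(d₁) / (S·σ·√T) = 0.003704

price = 28.013316
Γ = 0.003704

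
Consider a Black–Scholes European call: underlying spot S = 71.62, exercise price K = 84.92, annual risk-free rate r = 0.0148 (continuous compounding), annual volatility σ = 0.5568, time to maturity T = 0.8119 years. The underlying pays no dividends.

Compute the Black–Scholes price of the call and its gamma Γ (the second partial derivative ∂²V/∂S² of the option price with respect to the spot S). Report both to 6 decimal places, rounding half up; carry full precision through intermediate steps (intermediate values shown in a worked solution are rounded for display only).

price = 10.002685
Γ = 0.011079

σ√T = 0.5568·√0.8119 = 0.501707
d₁ = (ln(S/K) + (r+σ²/2)T) / (σ√T) = (ln(71.62/84.92) + (0.0148+0.5568²/2)·0.8119) / 0.501707 = (-0.170335 + 0.137871) / 0.501707 = -0.064707
d₂ = d₁ − σ√T = -0.064707 − 0.501707 = -0.566414
e^{−rT} = e^{−0.0148·0.8119} = 0.988056
N(d₁) = 0.474204,  N(d₂) = 0.285556
Call price V = S·N(d₁) − K·e^{−rT}·N(d₂) = 33.962464 − 23.959779 = 10.002685
φ(d₁) = (1/√(2π))·e^{−d₁²/2} = 0.398108
Γ = φ(d₁) / (S·σ·√T) = 0.011079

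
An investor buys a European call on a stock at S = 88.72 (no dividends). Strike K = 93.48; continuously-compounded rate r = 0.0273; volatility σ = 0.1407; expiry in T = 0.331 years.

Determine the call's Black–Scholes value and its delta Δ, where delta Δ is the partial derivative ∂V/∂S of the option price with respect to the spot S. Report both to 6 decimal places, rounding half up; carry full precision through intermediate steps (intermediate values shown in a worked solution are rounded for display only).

price = 1.375489
Δ = 0.310823

σ√T = 0.1407·√0.331 = 0.080948
d₁ = (ln(S/K) + (r+σ²/2)T) / (σ√T) = (ln(88.72/93.48) + (0.0273+0.1407²/2)·0.331) / 0.080948 = (-0.052262 + 0.012313) / 0.080948 = -0.493519
d₂ = d₁ − σ√T = -0.493519 − 0.080948 = -0.574467
e^{−rT} = e^{−0.0273·0.331} = 0.991004
N(d₁) = 0.310823,  N(d₂) = 0.282826
Call price V = S·N(d₁) − K·e^{−rT}·N(d₂) = 27.576217 − 26.200728 = 1.375489
Δ = N(d₁) = 0.310823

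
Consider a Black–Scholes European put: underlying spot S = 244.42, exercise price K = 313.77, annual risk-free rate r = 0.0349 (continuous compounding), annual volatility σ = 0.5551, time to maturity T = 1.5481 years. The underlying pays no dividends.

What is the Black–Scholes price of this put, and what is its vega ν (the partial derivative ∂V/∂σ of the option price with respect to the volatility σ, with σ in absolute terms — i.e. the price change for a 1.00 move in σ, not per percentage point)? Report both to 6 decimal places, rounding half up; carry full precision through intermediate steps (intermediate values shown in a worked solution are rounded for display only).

σ√T = 0.5551·√1.5481 = 0.690670
d₁ = (ln(S/K) + (r+σ²/2)T) / (σ√T) = (ln(244.42/313.77) + (0.0349+0.5551²/2)·1.5481) / 0.690670 = (-0.249772 + 0.292541) / 0.690670 = 0.061924
d₂ = d₁ − σ√T = 0.061924 − 0.690670 = -0.628746
e^{−rT} = e^{−0.0349·1.5481} = 0.947405
N(−d₁) = 0.475312,  N(−d₂) = 0.735242
Put price V = K·e^{−rT}·N(−d₂) − S·N(−d₁) = 218.563461 − 116.175662 = 102.387800
φ(d₁) = (1/√(2π))·e^{−d₁²/2} = 0.398178
ν = S·φ(d₁)·√T = 121.091494

price = 102.387800
ν = 121.091494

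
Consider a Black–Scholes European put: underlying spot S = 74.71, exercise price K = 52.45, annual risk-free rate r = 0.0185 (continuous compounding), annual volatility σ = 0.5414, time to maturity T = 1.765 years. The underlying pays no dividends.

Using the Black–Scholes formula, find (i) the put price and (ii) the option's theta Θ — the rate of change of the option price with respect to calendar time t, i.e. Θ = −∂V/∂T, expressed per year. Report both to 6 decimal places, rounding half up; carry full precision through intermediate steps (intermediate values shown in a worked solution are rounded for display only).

price = 7.991039
Θ = -3.658635

σ√T = 0.5414·√1.765 = 0.719268
d₁ = (ln(S/K) + (r+σ²/2)T) / (σ√T) = (ln(74.71/52.45) + (0.0185+0.5414²/2)·1.765) / 0.719268 = (0.353754 + 0.291326) / 0.719268 = 0.896855
d₂ = d₁ − σ√T = 0.896855 − 0.719268 = 0.177588
e^{−rT} = e^{−0.0185·1.765} = 0.967875
N(−d₁) = 0.184898,  N(−d₂) = 0.429523
Put price V = K·e^{−rT}·N(−d₂) − S·N(−d₁) = 21.804772 − 13.813733 = 7.991039
φ(d₁) = (1/√(2π))·e^{−d₁²/2} = 0.266838
Θ = −S·φ(d₁)·σ/(2√T) + r·K·e^{−rT}·N(−d₂) = −4.062023 + 0.403388 = -3.658635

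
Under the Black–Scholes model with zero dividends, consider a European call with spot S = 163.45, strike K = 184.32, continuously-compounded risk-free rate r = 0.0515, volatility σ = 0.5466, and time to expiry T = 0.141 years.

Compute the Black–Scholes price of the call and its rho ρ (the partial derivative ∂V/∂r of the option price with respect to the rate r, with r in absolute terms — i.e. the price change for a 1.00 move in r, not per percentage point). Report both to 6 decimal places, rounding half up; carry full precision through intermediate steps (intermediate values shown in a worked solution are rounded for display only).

price = 6.470098
ρ = 6.630120

σ√T = 0.5466·√0.141 = 0.205248
d₁ = (ln(S/K) + (r+σ²/2)T) / (σ√T) = (ln(163.45/184.32) + (0.0515+0.5466²/2)·0.141) / 0.205248 = (-0.120166 + 0.028325) / 0.205248 = -0.447465
d₂ = d₁ − σ√T = -0.447465 − 0.205248 = -0.652713
e^{−rT} = e^{−0.0515·0.141} = 0.992765
N(d₁) = 0.327270,  N(d₂) = 0.256971
Call price V = S·N(d₁) − K·e^{−rT}·N(d₂) = 53.492229 − 47.022131 = 6.470098
ρ = K·T·e^{−rT}·N(d₂) = 6.630120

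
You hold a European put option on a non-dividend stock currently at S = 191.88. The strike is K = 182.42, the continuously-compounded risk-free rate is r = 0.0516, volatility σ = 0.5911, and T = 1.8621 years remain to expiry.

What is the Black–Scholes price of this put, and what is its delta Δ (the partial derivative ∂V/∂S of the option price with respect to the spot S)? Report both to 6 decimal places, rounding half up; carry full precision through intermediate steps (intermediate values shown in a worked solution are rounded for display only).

price = 43.797953
Δ = -0.279238

σ√T = 0.5911·√1.8621 = 0.806608
d₁ = (ln(S/K) + (r+σ²/2)T) / (σ√T) = (ln(191.88/182.42) + (0.0516+0.5911²/2)·1.8621) / 0.806608 = (0.050558 + 0.421392) / 0.806608 = 0.585106
d₂ = d₁ − σ√T = 0.585106 − 0.806608 = -0.221502
e^{−rT} = e^{−0.0516·1.8621} = 0.908387
N(−d₁) = 0.279238,  N(−d₂) = 0.587649
Put price V = K·e^{−rT}·N(−d₂) − S·N(−d₁) = 97.378195 − 53.580243 = 43.797953
Δ = −N(−d₁) = -0.279238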